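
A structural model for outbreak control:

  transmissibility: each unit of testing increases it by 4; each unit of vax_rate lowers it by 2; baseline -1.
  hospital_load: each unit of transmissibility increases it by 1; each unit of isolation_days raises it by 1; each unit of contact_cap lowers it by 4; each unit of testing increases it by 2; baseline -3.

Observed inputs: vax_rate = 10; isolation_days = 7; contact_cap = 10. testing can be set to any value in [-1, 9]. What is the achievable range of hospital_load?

-63 to -3

Substituting into the transmissibility equation gives transmissibility = 4*testing - 21.
This gives hospital_load = 6*testing - 57.
Linear in testing, so extremes are at the endpoints: testing = -1 gives hospital_load = -63; testing = 9 gives hospital_load = -3.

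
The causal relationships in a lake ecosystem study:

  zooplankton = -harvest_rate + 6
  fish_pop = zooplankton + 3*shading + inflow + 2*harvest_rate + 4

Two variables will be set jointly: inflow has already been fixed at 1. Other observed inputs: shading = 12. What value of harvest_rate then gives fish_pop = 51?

With inflow held at 1:
Substituting into the fish_pop equation gives fish_pop = harvest_rate + 47.
Solve harvest_rate + 47 = 51: harvest_rate = (51 - 47) / 1 = 4.

harvest_rate = 4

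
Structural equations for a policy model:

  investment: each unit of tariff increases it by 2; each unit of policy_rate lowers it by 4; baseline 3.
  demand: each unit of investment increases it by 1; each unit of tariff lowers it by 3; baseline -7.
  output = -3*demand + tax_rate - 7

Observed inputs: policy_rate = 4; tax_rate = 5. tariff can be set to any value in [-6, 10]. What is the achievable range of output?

Substituting into the investment equation gives investment = 2*tariff - 13.
Substituting into the demand equation gives demand = -tariff - 20.
So output = 3*tariff + 58.
Linear in tariff, so extremes are at the endpoints: tariff = -6 gives output = 40; tariff = 10 gives output = 88.

40 to 88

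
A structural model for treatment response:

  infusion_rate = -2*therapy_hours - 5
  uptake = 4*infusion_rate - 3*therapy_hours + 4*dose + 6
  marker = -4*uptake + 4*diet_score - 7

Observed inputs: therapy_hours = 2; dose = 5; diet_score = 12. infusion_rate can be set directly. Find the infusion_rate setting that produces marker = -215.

Intervening on infusion_rate fixes its value directly, overriding its dependence on therapy_hours.
Substituting into the uptake equation gives uptake = 4*infusion_rate + 20.
So marker = -16*infusion_rate - 39.
Solve -16*infusion_rate - 39 = -215: infusion_rate = (-215 + 39) / -16 = 11.

infusion_rate = 11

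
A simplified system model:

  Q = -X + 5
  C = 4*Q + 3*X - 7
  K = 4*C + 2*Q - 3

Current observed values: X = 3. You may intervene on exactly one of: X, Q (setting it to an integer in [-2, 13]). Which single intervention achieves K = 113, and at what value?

Intervening on X: K = -6*X + 59. Reaching 113 requires X = -9, outside [-2, 13].
Intervening on Q: with other inputs at their observed values, K = 18*Q + 5. Solving for 113 gives Q = 6, within [-2, 13].

set Q = 6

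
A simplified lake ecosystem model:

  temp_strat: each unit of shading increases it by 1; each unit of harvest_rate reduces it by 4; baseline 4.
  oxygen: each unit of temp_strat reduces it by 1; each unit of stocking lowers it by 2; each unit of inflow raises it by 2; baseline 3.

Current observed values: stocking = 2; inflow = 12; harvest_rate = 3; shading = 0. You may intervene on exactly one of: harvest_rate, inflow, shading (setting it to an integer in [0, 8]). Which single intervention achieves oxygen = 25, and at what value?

set shading = 6

Intervening on harvest_rate: oxygen = 4*harvest_rate + 19. Reaching 25 requires harvest_rate = 3/2, not an integer.
Intervening on inflow: oxygen = 2*inflow + 7. Reaching 25 requires inflow = 9, outside [0, 8].
Intervening on shading: with other inputs at their observed values, oxygen = -shading + 31. Solving for 25 gives shading = 6, within [0, 8].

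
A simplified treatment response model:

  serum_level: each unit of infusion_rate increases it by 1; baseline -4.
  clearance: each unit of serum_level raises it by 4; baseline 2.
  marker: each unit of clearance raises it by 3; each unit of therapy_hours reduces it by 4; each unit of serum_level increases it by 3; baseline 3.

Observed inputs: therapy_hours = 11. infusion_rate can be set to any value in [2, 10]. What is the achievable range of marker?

-65 to 55

Substituting into the clearance equation gives clearance = 4*infusion_rate - 14.
marker becomes 15*infusion_rate - 95.
Linear in infusion_rate, so extremes are at the endpoints: infusion_rate = 2 gives marker = -65; infusion_rate = 10 gives marker = 55.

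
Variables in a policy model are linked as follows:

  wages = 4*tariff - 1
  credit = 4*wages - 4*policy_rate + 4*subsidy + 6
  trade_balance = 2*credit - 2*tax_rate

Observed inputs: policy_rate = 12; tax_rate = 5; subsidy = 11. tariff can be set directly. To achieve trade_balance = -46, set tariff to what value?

Substituting into the credit equation gives credit = 16*tariff - 2.
Substituting into the trade_balance equation gives trade_balance = 32*tariff - 14.
Solve 32*tariff - 14 = -46: tariff = (-46 + 14) / 32 = -1.

tariff = -1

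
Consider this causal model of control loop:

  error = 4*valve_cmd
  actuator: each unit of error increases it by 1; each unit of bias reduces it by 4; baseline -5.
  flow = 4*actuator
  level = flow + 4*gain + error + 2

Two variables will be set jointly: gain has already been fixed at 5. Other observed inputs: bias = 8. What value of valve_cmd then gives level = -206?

valve_cmd = -4

With gain held at 5:
Substituting into the actuator equation gives actuator = 4*valve_cmd - 37.
flow becomes 16*valve_cmd - 148.
level becomes 20*valve_cmd - 126.
Solve 20*valve_cmd - 126 = -206: valve_cmd = (-206 + 126) / 20 = -4.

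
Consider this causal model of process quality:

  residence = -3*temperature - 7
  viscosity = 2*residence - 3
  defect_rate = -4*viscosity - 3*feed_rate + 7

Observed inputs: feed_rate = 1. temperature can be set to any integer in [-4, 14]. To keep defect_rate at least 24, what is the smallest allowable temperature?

Substituting into the viscosity equation gives viscosity = -6*temperature - 17.
This gives defect_rate = 24*temperature + 72.
Require 24*temperature + 72 ≥ 24, so temperature ≥ -2.
The smallest integer in [-4, 14] satisfying this is -2.

temperature = -2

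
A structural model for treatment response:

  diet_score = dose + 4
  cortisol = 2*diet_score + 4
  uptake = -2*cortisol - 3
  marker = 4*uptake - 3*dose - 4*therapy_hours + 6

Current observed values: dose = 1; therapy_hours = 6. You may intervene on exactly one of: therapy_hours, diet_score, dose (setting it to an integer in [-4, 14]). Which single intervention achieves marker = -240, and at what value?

set dose = 6

Intervening on therapy_hours: marker = -4*therapy_hours - 121. Reaching -240 requires therapy_hours = 119/4, not an integer.
Intervening on diet_score: marker = -16*diet_score - 65. Reaching -240 requires diet_score = 175/16, not an integer.
Intervening on dose: with other inputs at their observed values, marker = -19*dose - 126. Solving for -240 gives dose = 6, within [-4, 14].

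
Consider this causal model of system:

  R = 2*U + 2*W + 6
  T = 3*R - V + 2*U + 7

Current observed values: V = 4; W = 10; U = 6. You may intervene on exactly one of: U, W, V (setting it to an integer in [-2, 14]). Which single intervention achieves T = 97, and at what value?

Intervening on U: with other inputs at their observed values, T = 8*U + 81. Solving for 97 gives U = 2, within [-2, 14].
Intervening on W: T = 6*W + 69. Reaching 97 requires W = 14/3, not an integer.
Intervening on V: T = -V + 133. Reaching 97 requires V = 36, outside [-2, 14].

set U = 2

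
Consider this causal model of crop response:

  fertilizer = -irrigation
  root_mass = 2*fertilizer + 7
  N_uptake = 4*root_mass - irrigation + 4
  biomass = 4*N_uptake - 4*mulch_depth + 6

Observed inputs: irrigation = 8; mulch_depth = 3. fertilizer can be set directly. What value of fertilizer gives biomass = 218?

fertilizer = 4

Intervening on fertilizer fixes its value directly, overriding its dependence on irrigation.
Substituting into the N_uptake equation gives N_uptake = 8*fertilizer + 24.
So biomass = 32*fertilizer + 90.
Solve 32*fertilizer + 90 = 218: fertilizer = (218 - 90) / 32 = 4.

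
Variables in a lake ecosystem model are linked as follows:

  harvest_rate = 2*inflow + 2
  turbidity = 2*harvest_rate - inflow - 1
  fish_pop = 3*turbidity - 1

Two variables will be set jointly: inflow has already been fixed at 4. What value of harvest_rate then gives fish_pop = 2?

With inflow held at 4:
Intervening on harvest_rate fixes its value directly, overriding its dependence on inflow.
Substituting into the turbidity equation gives turbidity = 2*harvest_rate - 5.
Substituting into the fish_pop equation gives fish_pop = 6*harvest_rate - 16.
Solve 6*harvest_rate - 16 = 2: harvest_rate = (2 + 16) / 6 = 3.

harvest_rate = 3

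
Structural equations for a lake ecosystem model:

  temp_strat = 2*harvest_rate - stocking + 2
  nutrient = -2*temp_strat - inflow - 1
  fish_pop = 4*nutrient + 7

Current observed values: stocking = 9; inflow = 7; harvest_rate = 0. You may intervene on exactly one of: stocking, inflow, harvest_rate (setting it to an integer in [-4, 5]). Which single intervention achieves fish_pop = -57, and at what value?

Intervening on stocking: with other inputs at their observed values, fish_pop = 8*stocking - 41. Solving for -57 gives stocking = -2, within [-4, 5].
Intervening on inflow: fish_pop = -4*inflow + 59. Reaching -57 requires inflow = 29, outside [-4, 5].
Intervening on harvest_rate: fish_pop = -16*harvest_rate + 31. Reaching -57 requires harvest_rate = 11/2, not an integer.

set stocking = -2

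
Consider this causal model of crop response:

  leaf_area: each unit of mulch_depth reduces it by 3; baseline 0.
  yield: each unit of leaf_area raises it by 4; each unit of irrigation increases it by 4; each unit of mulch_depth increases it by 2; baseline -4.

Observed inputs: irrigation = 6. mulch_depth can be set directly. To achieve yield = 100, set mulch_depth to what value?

Substituting into the yield equation gives yield = -10*mulch_depth + 20.
Solve -10*mulch_depth + 20 = 100: mulch_depth = (100 - 20) / -10 = -8.

mulch_depth = -8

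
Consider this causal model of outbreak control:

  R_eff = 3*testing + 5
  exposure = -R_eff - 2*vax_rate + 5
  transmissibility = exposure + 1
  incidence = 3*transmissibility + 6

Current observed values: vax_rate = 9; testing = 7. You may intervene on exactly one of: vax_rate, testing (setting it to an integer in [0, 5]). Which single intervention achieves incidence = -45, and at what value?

set testing = 0

Intervening on vax_rate: incidence = -6*vax_rate - 54. Reaching -45 requires vax_rate = -3/2, not an integer.
Intervening on testing: with other inputs at their observed values, incidence = -9*testing - 45. Solving for -45 gives testing = 0, within [0, 5].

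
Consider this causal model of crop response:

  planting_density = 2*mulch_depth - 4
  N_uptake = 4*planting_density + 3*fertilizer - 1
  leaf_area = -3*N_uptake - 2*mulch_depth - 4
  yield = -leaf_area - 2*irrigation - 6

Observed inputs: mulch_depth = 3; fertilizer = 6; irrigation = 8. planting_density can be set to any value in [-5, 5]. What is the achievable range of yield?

-21 to 99

Intervening on planting_density fixes its value directly, overriding its dependence on mulch_depth.
Substituting into the N_uptake equation gives N_uptake = 4*planting_density + 17.
So leaf_area = -12*planting_density - 61.
So yield = 12*planting_density + 39.
Linear in planting_density, so extremes are at the endpoints: planting_density = -5 gives yield = -21; planting_density = 5 gives yield = 99.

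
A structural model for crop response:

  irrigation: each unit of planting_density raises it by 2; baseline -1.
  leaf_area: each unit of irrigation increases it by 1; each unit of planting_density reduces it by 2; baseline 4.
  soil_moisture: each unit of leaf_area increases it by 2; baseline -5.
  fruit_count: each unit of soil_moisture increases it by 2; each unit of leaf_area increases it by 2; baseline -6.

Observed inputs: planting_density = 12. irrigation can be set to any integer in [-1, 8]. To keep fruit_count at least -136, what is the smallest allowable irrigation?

irrigation = 0

Intervening on irrigation fixes its value directly, overriding its dependence on planting_density.
Substituting into the leaf_area equation gives leaf_area = irrigation - 20.
soil_moisture becomes 2*irrigation - 45.
This gives fruit_count = 6*irrigation - 136.
Require 6*irrigation - 136 ≥ -136, so irrigation ≥ 0.
The smallest integer in [-1, 8] satisfying this is 0.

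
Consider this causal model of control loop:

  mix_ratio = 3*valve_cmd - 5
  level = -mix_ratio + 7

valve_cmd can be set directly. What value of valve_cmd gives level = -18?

Substituting into the level equation gives level = -3*valve_cmd + 12.
Solve -3*valve_cmd + 12 = -18: valve_cmd = (-18 - 12) / -3 = 10.

valve_cmd = 10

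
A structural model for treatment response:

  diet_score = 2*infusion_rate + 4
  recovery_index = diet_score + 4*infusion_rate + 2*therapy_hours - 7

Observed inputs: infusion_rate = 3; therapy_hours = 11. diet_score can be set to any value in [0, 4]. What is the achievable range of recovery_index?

Intervening on diet_score fixes its value directly, overriding its dependence on infusion_rate.
Substituting into the recovery_index equation gives recovery_index = diet_score + 27.
Linear in diet_score, so extremes are at the endpoints: diet_score = 0 gives recovery_index = 27; diet_score = 4 gives recovery_index = 31.

27 to 31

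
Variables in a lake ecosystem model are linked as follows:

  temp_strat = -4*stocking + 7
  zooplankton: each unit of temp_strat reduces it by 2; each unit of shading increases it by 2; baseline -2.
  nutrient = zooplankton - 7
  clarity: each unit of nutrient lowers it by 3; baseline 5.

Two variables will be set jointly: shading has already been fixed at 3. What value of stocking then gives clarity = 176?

stocking = -5

With shading held at 3:
Substituting into the zooplankton equation gives zooplankton = 8*stocking - 10.
Substituting into the nutrient equation gives nutrient = 8*stocking - 17.
clarity becomes -24*stocking + 56.
Solve -24*stocking + 56 = 176: stocking = (176 - 56) / -24 = -5.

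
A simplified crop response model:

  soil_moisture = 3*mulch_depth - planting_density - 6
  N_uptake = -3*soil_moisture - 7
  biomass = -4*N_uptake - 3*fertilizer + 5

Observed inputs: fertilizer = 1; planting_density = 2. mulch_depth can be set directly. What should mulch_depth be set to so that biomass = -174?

mulch_depth = -3

Substituting into the soil_moisture equation gives soil_moisture = 3*mulch_depth - 8.
N_uptake becomes -9*mulch_depth + 17.
biomass becomes 36*mulch_depth - 66.
Solve 36*mulch_depth - 66 = -174: mulch_depth = (-174 + 66) / 36 = -3.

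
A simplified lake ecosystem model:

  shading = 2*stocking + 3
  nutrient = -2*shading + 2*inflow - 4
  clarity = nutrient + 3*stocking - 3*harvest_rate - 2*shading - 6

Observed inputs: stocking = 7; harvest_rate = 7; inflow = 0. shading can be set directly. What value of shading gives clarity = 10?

shading = -5

Intervening on shading fixes its value directly, overriding its dependence on stocking.
Substituting into the nutrient equation gives nutrient = -2*shading - 4.
Substituting into the clarity equation gives clarity = -4*shading - 10.
Solve -4*shading - 10 = 10: shading = (10 + 10) / -4 = -5.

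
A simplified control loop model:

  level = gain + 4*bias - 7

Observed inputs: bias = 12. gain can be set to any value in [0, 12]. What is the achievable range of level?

Substituting into the level equation gives level = gain + 41.
Linear in gain, so extremes are at the endpoints: gain = 0 gives level = 41; gain = 12 gives level = 53.

41 to 53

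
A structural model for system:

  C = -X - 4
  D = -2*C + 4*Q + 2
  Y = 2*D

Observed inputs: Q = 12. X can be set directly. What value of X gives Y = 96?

Substituting into the D equation gives D = 2*X + 58.
This gives Y = 4*X + 116.
Solve 4*X + 116 = 96: X = (96 - 116) / 4 = -5.

X = -5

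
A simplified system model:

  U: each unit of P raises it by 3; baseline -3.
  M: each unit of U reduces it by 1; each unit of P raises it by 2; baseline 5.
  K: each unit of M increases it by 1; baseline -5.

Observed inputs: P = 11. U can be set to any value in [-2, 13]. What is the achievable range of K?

9 to 24

Intervening on U fixes its value directly, overriding its dependence on P.
Substituting into the M equation gives M = -U + 27.
So K = -U + 22.
Linear in U, so extremes are at the endpoints: U = -2 gives K = 24; U = 13 gives K = 9.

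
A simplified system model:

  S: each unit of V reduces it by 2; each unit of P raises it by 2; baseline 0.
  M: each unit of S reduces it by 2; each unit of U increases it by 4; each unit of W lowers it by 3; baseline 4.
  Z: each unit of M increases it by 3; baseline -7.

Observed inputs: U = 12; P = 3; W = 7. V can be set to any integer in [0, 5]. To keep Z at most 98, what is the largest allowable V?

V = 4

Substituting into the S equation gives S = -2*V + 6.
Substituting into the M equation gives M = 4*V + 19.
So Z = 12*V + 50.
Require 12*V + 50 ≤ 98, so V ≤ 4.
The largest integer in [0, 5] satisfying this is 4.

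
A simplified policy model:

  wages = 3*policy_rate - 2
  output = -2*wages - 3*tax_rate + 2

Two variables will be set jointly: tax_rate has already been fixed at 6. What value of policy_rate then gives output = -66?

policy_rate = 9

With tax_rate held at 6:
Substituting into the output equation gives output = -6*policy_rate - 12.
Solve -6*policy_rate - 12 = -66: policy_rate = (-66 + 12) / -6 = 9.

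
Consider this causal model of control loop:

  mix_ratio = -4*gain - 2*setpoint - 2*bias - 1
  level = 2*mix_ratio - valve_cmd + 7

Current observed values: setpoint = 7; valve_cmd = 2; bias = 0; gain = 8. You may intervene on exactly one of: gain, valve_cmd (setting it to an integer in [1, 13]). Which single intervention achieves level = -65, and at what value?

set gain = 5

Intervening on gain: with other inputs at their observed values, level = -8*gain - 25. Solving for -65 gives gain = 5, within [1, 13].
Intervening on valve_cmd: level = -valve_cmd - 87. Reaching -65 requires valve_cmd = -22, outside [1, 13].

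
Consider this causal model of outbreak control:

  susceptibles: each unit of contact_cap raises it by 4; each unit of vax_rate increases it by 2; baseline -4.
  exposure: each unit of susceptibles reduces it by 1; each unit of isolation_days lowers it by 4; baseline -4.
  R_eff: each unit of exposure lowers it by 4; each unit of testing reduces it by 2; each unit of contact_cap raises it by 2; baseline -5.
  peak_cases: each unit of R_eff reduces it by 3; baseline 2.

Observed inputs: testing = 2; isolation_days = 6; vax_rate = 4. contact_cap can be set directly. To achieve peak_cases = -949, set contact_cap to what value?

contact_cap = 11

Substituting into the susceptibles equation gives susceptibles = 4*contact_cap + 4.
So exposure = -4*contact_cap - 32.
This gives R_eff = 18*contact_cap + 119.
This gives peak_cases = -54*contact_cap - 355.
Solve -54*contact_cap - 355 = -949: contact_cap = (-949 + 355) / -54 = 11.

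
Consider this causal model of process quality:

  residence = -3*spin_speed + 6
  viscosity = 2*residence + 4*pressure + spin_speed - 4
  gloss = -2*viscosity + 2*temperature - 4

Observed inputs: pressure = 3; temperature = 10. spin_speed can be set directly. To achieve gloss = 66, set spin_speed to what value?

Substituting into the viscosity equation gives viscosity = -5*spin_speed + 20.
Substituting into the gloss equation gives gloss = 10*spin_speed - 24.
Solve 10*spin_speed - 24 = 66: spin_speed = (66 + 24) / 10 = 9.

spin_speed = 9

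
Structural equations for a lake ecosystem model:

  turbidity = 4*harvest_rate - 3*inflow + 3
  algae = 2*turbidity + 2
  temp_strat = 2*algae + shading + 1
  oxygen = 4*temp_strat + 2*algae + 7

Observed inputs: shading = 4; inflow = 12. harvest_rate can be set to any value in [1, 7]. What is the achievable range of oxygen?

Substituting into the turbidity equation gives turbidity = 4*harvest_rate - 33.
This gives algae = 8*harvest_rate - 64.
This gives temp_strat = 16*harvest_rate - 123.
Substituting into the oxygen equation gives oxygen = 80*harvest_rate - 613.
Linear in harvest_rate, so extremes are at the endpoints: harvest_rate = 1 gives oxygen = -533; harvest_rate = 7 gives oxygen = -53.

-533 to -53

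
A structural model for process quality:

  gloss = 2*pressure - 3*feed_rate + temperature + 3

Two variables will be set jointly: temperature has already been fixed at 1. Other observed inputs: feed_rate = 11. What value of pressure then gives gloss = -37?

pressure = -4

With temperature held at 1:
Substituting into the gloss equation gives gloss = 2*pressure - 29.
Solve 2*pressure - 29 = -37: pressure = (-37 + 29) / 2 = -4.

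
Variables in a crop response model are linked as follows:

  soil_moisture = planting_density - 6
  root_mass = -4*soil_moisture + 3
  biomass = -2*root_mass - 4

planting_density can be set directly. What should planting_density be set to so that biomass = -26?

Substituting into the root_mass equation gives root_mass = -4*planting_density + 27.
Substituting into the biomass equation gives biomass = 8*planting_density - 58.
Solve 8*planting_density - 58 = -26: planting_density = (-26 + 58) / 8 = 4.

planting_density = 4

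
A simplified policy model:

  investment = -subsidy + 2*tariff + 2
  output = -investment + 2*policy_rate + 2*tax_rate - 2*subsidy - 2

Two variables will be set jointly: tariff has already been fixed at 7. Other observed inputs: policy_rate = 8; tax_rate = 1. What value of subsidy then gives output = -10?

With tariff held at 7:
Substituting into the investment equation gives investment = -subsidy + 16.
So output = -subsidy.
Solve -subsidy = -10: subsidy = -10 / -1 = 10.

subsidy = 10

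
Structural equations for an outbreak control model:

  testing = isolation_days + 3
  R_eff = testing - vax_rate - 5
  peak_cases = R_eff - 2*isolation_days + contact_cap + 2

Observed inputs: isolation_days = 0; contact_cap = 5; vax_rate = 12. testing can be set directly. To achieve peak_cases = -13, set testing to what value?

Intervening on testing fixes its value directly, overriding its dependence on isolation_days.
Substituting into the R_eff equation gives R_eff = testing - 17.
Substituting into the peak_cases equation gives peak_cases = testing - 10.
Solve testing - 10 = -13: testing = (-13 + 10) / 1 = -3.

testing = -3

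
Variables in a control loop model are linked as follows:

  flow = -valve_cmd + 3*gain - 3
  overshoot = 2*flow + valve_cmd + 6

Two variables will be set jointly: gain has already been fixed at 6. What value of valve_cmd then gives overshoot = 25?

valve_cmd = 11

With gain held at 6:
Substituting into the flow equation gives flow = -valve_cmd + 15.
Substituting into the overshoot equation gives overshoot = -valve_cmd + 36.
Solve -valve_cmd + 36 = 25: valve_cmd = (25 - 36) / -1 = 11.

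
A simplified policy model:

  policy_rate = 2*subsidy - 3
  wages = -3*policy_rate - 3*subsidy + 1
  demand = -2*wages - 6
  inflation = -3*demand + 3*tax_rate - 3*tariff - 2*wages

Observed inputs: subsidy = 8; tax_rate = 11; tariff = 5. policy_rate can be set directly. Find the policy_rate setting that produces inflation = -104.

Intervening on policy_rate fixes its value directly, overriding its dependence on subsidy.
Substituting into the wages equation gives wages = -3*policy_rate - 23.
Substituting into the demand equation gives demand = 6*policy_rate + 40.
Substituting into the inflation equation gives inflation = -12*policy_rate - 56.
Solve -12*policy_rate - 56 = -104: policy_rate = (-104 + 56) / -12 = 4.

policy_rate = 4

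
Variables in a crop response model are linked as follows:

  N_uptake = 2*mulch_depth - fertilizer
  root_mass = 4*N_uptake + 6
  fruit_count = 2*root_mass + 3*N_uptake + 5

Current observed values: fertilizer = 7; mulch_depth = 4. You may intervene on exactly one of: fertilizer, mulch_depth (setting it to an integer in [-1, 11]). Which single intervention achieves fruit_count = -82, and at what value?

set mulch_depth = -1

Intervening on fertilizer: fruit_count = -11*fertilizer + 105. Reaching -82 requires fertilizer = 17, outside [-1, 11].
Intervening on mulch_depth: with other inputs at their observed values, fruit_count = 22*mulch_depth - 60. Solving for -82 gives mulch_depth = -1, within [-1, 11].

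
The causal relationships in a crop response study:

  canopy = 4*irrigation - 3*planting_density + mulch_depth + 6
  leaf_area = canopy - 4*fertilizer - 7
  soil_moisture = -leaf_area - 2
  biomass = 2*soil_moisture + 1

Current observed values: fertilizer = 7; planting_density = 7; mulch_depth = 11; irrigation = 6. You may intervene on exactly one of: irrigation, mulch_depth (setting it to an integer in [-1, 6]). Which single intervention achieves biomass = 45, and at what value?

set mulch_depth = 2

Intervening on irrigation: biomass = -8*irrigation + 75. Reaching 45 requires irrigation = 15/4, not an integer.
Intervening on mulch_depth: with other inputs at their observed values, biomass = -2*mulch_depth + 49. Solving for 45 gives mulch_depth = 2, within [-1, 6].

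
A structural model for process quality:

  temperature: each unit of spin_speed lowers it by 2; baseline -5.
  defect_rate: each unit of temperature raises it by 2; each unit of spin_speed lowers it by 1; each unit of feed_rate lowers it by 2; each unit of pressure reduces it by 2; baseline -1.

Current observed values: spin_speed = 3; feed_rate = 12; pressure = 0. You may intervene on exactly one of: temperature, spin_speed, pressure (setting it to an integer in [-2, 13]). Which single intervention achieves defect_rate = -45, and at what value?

set spin_speed = 2

Intervening on temperature: defect_rate = 2*temperature - 28. Reaching -45 requires temperature = -17/2, not an integer.
Intervening on spin_speed: with other inputs at their observed values, defect_rate = -5*spin_speed - 35. Solving for -45 gives spin_speed = 2, within [-2, 13].
Intervening on pressure: defect_rate = -2*pressure - 50. Reaching -45 requires pressure = -5/2, not an integer.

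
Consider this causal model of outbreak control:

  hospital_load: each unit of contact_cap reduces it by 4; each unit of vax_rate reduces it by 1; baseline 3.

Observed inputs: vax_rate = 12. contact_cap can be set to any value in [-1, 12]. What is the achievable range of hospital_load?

-57 to -5

Substituting into the hospital_load equation gives hospital_load = -4*contact_cap - 9.
Linear in contact_cap, so extremes are at the endpoints: contact_cap = -1 gives hospital_load = -5; contact_cap = 12 gives hospital_load = -57.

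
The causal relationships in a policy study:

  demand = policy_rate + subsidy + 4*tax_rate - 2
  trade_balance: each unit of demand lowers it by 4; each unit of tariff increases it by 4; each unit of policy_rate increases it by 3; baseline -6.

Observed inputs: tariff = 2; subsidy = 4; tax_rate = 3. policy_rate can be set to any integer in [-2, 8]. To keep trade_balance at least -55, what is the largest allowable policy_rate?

policy_rate = 1

Substituting into the demand equation gives demand = policy_rate + 14.
So trade_balance = -policy_rate - 54.
Require -policy_rate - 54 ≥ -55, so policy_rate ≤ 1.
The largest integer in [-2, 8] satisfying this is 1.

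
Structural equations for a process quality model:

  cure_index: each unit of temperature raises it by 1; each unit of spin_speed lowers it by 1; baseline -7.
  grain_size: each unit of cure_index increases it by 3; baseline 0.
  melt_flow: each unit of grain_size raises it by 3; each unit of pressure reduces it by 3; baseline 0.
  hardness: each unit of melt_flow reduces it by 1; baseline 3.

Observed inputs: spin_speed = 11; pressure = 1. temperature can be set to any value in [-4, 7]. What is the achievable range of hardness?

Substituting into the cure_index equation gives cure_index = temperature - 18.
Substituting into the grain_size equation gives grain_size = 3*temperature - 54.
Substituting into the melt_flow equation gives melt_flow = 9*temperature - 165.
Substituting into the hardness equation gives hardness = -9*temperature + 168.
Linear in temperature, so extremes are at the endpoints: temperature = -4 gives hardness = 204; temperature = 7 gives hardness = 105.

105 to 204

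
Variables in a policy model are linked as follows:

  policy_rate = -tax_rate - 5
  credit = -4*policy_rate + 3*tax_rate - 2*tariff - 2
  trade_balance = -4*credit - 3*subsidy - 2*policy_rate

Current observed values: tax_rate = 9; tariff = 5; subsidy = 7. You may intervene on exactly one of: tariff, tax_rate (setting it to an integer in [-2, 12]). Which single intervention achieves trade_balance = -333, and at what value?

set tariff = -2

Intervening on tariff: with other inputs at their observed values, trade_balance = 8*tariff - 317. Solving for -333 gives tariff = -2, within [-2, 12].
Intervening on tax_rate: trade_balance = -26*tax_rate - 43. Reaching -333 requires tax_rate = 145/13, not an integer.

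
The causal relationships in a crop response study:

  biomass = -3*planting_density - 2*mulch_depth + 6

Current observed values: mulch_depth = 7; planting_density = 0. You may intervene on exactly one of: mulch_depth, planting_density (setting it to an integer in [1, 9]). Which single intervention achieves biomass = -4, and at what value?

Intervening on mulch_depth: with other inputs at their observed values, biomass = -2*mulch_depth + 6. Solving for -4 gives mulch_depth = 5, within [1, 9].
Intervening on planting_density: biomass = -3*planting_density - 8. Reaching -4 requires planting_density = -4/3, not an integer.

set mulch_depth = 5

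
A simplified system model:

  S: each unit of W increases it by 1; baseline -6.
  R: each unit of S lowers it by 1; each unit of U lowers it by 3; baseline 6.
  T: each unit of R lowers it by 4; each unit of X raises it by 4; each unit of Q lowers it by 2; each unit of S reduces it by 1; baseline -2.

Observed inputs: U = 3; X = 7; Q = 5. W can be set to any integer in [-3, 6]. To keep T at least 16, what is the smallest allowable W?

Substituting into the R equation gives R = -W + 3.
Substituting into the T equation gives T = 3*W + 10.
Require 3*W + 10 ≥ 16, so W ≥ 2.
The smallest integer in [-3, 6] satisfying this is 2.

W = 2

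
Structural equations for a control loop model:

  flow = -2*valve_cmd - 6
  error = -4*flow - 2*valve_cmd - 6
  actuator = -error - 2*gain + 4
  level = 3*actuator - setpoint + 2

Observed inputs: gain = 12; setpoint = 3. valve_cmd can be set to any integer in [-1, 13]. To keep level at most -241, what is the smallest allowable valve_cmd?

valve_cmd = 7

Substituting into the error equation gives error = 6*valve_cmd + 18.
This gives actuator = -6*valve_cmd - 38.
Substituting into the level equation gives level = -18*valve_cmd - 115.
Require -18*valve_cmd - 115 ≤ -241, so valve_cmd ≥ 7.
The smallest integer in [-1, 13] satisfying this is 7.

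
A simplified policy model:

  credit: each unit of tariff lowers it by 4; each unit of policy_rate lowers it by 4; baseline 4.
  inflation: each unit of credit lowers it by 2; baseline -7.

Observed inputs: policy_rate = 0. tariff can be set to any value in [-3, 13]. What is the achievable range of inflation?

Substituting into the credit equation gives credit = -4*tariff + 4.
Substituting into the inflation equation gives inflation = 8*tariff - 15.
Linear in tariff, so extremes are at the endpoints: tariff = -3 gives inflation = -39; tariff = 13 gives inflation = 89.

-39 to 89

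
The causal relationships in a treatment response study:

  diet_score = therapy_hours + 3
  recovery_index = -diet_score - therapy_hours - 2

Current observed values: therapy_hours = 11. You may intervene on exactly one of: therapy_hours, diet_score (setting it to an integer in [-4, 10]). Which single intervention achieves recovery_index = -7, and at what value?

Intervening on therapy_hours: with other inputs at their observed values, recovery_index = -2*therapy_hours - 5. Solving for -7 gives therapy_hours = 1, within [-4, 10].
Intervening on diet_score: recovery_index = -diet_score - 13. Reaching -7 requires diet_score = -6, outside [-4, 10].

set therapy_hours = 1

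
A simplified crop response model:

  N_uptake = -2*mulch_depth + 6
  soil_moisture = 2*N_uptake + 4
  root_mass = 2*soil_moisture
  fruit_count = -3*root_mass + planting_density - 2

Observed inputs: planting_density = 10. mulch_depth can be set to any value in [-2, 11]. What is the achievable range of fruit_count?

Substituting into the soil_moisture equation gives soil_moisture = -4*mulch_depth + 16.
Substituting into the root_mass equation gives root_mass = -8*mulch_depth + 32.
This gives fruit_count = 24*mulch_depth - 88.
Linear in mulch_depth, so extremes are at the endpoints: mulch_depth = -2 gives fruit_count = -136; mulch_depth = 11 gives fruit_count = 176.

-136 to 176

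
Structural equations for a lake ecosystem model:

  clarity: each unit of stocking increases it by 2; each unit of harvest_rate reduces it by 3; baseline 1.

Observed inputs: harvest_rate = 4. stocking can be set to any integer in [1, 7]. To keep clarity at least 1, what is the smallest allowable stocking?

Substituting into the clarity equation gives clarity = 2*stocking - 11.
Require 2*stocking - 11 ≥ 1, so stocking ≥ 6.
The smallest integer in [1, 7] satisfying this is 6.

stocking = 6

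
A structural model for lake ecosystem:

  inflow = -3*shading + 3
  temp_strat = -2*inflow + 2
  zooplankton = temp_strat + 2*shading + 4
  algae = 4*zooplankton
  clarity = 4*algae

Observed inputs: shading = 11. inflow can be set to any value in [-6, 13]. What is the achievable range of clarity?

32 to 640

Intervening on inflow fixes its value directly, overriding its dependence on shading.
Substituting into the zooplankton equation gives zooplankton = -2*inflow + 28.
Substituting into the algae equation gives algae = -8*inflow + 112.
Substituting into the clarity equation gives clarity = -32*inflow + 448.
Linear in inflow, so extremes are at the endpoints: inflow = -6 gives clarity = 640; inflow = 13 gives clarity = 32.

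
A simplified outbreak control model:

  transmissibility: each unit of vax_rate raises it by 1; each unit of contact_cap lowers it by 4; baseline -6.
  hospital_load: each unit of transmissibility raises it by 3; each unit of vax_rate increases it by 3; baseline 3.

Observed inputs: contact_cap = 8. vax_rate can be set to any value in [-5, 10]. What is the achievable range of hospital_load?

Substituting into the transmissibility equation gives transmissibility = vax_rate - 38.
hospital_load becomes 6*vax_rate - 111.
Linear in vax_rate, so extremes are at the endpoints: vax_rate = -5 gives hospital_load = -141; vax_rate = 10 gives hospital_load = -51.

-141 to -51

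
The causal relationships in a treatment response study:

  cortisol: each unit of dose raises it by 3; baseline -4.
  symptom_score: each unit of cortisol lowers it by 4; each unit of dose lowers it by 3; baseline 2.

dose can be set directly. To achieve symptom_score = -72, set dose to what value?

dose = 6

Substituting into the symptom_score equation gives symptom_score = -15*dose + 18.
Solve -15*dose + 18 = -72: dose = (-72 - 18) / -15 = 6.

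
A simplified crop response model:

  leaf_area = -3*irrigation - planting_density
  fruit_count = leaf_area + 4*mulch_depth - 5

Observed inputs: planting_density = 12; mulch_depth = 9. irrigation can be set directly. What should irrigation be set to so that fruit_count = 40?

irrigation = -7

Substituting into the leaf_area equation gives leaf_area = -3*irrigation - 12.
So fruit_count = -3*irrigation + 19.
Solve -3*irrigation + 19 = 40: irrigation = (40 - 19) / -3 = -7.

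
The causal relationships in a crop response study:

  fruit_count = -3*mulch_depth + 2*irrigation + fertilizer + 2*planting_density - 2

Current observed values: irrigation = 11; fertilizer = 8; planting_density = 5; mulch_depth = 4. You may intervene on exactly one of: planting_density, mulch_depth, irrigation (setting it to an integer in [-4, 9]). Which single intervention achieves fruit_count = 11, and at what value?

Intervening on planting_density: fruit_count = 2*planting_density + 16. Reaching 11 requires planting_density = -5/2, not an integer.
Intervening on mulch_depth: with other inputs at their observed values, fruit_count = -3*mulch_depth + 38. Solving for 11 gives mulch_depth = 9, within [-4, 9].
Intervening on irrigation: fruit_count = 2*irrigation + 4. Reaching 11 requires irrigation = 7/2, not an integer.

set mulch_depth = 9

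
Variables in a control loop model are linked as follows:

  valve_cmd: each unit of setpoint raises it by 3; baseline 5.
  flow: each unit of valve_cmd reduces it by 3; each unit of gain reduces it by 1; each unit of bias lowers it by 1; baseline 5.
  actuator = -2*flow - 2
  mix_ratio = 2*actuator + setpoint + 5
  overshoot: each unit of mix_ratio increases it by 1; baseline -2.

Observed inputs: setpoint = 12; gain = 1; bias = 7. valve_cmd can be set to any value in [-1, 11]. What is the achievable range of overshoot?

11 to 155

Intervening on valve_cmd fixes its value directly, overriding its dependence on setpoint.
Substituting into the flow equation gives flow = -3*valve_cmd - 3.
Substituting into the actuator equation gives actuator = 6*valve_cmd + 4.
mix_ratio becomes 12*valve_cmd + 25.
This gives overshoot = 12*valve_cmd + 23.
Linear in valve_cmd, so extremes are at the endpoints: valve_cmd = -1 gives overshoot = 11; valve_cmd = 11 gives overshoot = 155.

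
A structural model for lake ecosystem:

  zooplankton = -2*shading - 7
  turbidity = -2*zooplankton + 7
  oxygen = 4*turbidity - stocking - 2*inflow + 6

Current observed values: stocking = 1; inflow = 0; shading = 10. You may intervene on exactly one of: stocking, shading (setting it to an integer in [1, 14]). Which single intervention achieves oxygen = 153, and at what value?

set shading = 4

Intervening on stocking: oxygen = -stocking + 250. Reaching 153 requires stocking = 97, outside [1, 14].
Intervening on shading: with other inputs at their observed values, oxygen = 16*shading + 89. Solving for 153 gives shading = 4, within [1, 14].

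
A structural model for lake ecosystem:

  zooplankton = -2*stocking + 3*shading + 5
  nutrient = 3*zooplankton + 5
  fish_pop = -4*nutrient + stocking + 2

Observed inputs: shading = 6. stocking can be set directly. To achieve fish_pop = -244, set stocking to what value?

Substituting into the zooplankton equation gives zooplankton = -2*stocking + 23.
Substituting into the nutrient equation gives nutrient = -6*stocking + 74.
So fish_pop = 25*stocking - 294.
Solve 25*stocking - 294 = -244: stocking = (-244 + 294) / 25 = 2.

stocking = 2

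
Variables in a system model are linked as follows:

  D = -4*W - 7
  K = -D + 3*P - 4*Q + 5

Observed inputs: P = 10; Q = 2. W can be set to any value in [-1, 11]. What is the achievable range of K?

Substituting into the K equation gives K = 4*W + 34.
Linear in W, so extremes are at the endpoints: W = -1 gives K = 30; W = 11 gives K = 78.

30 to 78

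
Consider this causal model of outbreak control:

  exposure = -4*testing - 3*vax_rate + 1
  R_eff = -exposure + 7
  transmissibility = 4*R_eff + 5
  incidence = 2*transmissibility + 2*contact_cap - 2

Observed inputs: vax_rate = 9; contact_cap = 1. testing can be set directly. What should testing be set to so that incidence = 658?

testing = 12

Substituting into the exposure equation gives exposure = -4*testing - 26.
This gives R_eff = 4*testing + 33.
transmissibility becomes 16*testing + 137.
incidence becomes 32*testing + 274.
Solve 32*testing + 274 = 658: testing = (658 - 274) / 32 = 12.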